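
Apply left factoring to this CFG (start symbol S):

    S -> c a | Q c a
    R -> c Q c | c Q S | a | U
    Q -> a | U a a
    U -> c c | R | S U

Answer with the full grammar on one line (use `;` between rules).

R has alternatives sharing prefix 'c Q': factor to R → c Q R' with R' → c | S.

S -> c a | Q c a; R -> a | U | c Q R'; Q -> a | U a a; U -> c c | R | S U; R' -> c | S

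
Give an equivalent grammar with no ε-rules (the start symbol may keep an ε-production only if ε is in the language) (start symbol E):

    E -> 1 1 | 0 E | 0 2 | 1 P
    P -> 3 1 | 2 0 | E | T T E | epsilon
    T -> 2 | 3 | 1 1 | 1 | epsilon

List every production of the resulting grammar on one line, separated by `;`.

The nullable symbols are {P, T}.
ε ∉ L(G), so no ε-production is kept.
Expand every rule over subsets of its nullable positions: E → 1 P gives 1 P | 1. P → T T E gives T T E | T E.

E -> 1 1 | 0 E | 0 2 | 1 P | 1; P -> 3 1 | 2 0 | E | T T E | T E; T -> 2 | 3 | 1 1 | 1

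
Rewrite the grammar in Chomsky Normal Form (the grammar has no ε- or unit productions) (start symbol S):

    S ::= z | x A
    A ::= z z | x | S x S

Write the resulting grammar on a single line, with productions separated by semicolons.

Introduce a nonterminal for each terminal appearing in a rule of length ≥ 2: X1 → x, X2 → z.
Binarize each right-hand side of length ≥ 3 by chaining fresh nonterminals (Y1, Y2, …): affected rules were A → S X1 S.

S ::= z | X1 A; A ::= X2 X2 | x | S Y1; X1 ::= x; X2 ::= z; Y1 ::= X1 S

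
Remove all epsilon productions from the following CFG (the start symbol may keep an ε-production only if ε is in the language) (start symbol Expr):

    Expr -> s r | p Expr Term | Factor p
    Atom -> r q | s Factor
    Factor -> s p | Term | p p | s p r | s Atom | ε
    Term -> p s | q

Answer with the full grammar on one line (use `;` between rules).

Expr -> s r | p Expr Term | Factor p | p; Atom -> r q | s Factor | s; Factor -> s p | Term | p p | s p r | s Atom; Term -> p s | q

The nullable symbols are {Factor}.
ε ∉ L(G), so no ε-production is kept.
Expand every rule over subsets of its nullable positions: Expr → Factor p gives Factor p | p. Atom → s Factor gives s Factor | s.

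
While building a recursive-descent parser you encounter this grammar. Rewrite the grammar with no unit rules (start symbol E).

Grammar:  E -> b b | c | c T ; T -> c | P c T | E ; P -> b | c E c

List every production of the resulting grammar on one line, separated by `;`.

Unit pairs: T ⇒* {E}.
For each unit pair (A, B), copy every non-unit production of B to A, then drop all unit productions.

E -> b b | c | c T; T -> b b | c | c T | P c T; P -> b | c E c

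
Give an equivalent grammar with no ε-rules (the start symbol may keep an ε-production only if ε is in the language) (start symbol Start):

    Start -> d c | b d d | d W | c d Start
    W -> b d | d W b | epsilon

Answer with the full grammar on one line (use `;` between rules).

Start -> d c | b d d | d W | d | c d Start; W -> b d | d W b | d b

Nullable set = {W}.
ε ∉ L(G), so no ε-production is kept.
Expand every rule over subsets of its nullable positions: Start → d W gives d W | d. W → d W b gives d W b | d b.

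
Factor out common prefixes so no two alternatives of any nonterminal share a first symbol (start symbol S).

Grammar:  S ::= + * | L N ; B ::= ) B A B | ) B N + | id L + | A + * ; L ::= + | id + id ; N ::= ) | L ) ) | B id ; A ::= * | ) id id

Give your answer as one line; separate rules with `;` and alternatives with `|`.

S ::= + * | L N; B ::= id L + | A + * | ) B B'; L ::= + | id + id; N ::= ) | L ) ) | B id; A ::= * | ) id id; B' ::= A B | N +

B has alternatives sharing prefix ') B': factor to B → ) B B' with B' → A B | N +.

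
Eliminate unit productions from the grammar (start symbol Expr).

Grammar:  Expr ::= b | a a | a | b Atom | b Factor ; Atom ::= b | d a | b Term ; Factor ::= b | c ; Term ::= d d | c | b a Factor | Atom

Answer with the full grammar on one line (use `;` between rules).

Unit pairs: Term ⇒* {Atom}.
Replace each nonterminal's rules with the union of the non-unit rules of every nonterminal it unit-derives.

Expr ::= b | a a | a | b Atom | b Factor; Atom ::= b | d a | b Term; Factor ::= b | c; Term ::= d d | c | b a Factor | b | d a | b Term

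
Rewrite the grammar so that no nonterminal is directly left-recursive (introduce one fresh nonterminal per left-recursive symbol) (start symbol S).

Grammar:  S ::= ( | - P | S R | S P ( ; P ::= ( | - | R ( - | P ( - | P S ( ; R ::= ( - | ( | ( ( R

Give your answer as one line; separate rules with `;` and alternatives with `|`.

S ::= ( S' | - P S'; P ::= ( P' | - P' | R ( - P'; R ::= ( - | ( | ( ( R; S' ::= R S' | P ( S' | ε; P' ::= ( - P' | S ( P' | ε

S, P are directly left-recursive.
For S: α = {R, P (}, β = {(, - P}. Rewrite as S → β S' and S' → α S' | ε.
For P: α = {( -, S (}, β = {(, -, R ( -}. Rewrite as P → β P' and P' → α P' | ε.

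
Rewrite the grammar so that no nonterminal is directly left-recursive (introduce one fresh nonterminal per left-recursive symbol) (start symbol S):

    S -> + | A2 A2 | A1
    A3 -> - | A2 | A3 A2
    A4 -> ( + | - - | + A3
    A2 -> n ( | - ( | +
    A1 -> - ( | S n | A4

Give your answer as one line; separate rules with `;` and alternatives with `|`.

S -> + | A2 A2 | A1; A3 -> - A3' | A2 A3'; A4 -> ( + | - - | + A3; A2 -> n ( | - ( | +; A1 -> - ( | S n | A4; A3' -> A2 A3' | eps

Directly left-recursive nonterminal: A3.
For A3: α = {A2}, β = {-, A2}. Rewrite as A3 → β A3' and A3' → α A3' | ε.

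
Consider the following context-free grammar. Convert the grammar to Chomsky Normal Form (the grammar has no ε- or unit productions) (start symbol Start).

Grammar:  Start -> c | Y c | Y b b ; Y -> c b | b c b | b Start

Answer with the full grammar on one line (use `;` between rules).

Start -> c | Y X1 | Y Y1; Y -> X1 X2 | X2 Y2 | X2 Start; X1 -> c; X2 -> b; Y1 -> X2 X2; Y2 -> X1 X2

Introduce a nonterminal for each terminal appearing in a rule of length ≥ 2: X1 → c, X2 → b.
Binarize each right-hand side of length ≥ 3 by chaining fresh nonterminals (Y1, Y2, …): affected rules were Start → Y X2 X2; Y → X2 X1 X2.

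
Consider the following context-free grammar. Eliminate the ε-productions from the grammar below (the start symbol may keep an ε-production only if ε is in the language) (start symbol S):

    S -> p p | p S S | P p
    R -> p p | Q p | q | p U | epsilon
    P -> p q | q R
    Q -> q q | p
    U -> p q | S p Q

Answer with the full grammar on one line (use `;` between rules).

Nullable set = {R}.
ε ∉ L(G), so no ε-production is kept.
For each production, add variants omitting each subset of nullable occurrences: P → q R gives q R | q.

S -> p p | p S S | P p; R -> p p | Q p | q | p U; P -> p q | q R | q; Q -> q q | p; U -> p q | S p Q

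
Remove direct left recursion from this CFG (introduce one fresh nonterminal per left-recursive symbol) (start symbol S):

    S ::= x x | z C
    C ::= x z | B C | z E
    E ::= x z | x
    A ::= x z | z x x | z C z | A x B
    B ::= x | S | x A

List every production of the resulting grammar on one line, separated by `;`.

S ::= x x | z C; C ::= x z | B C | z E; E ::= x z | x; A ::= x z A' | z x x A' | z C z A'; B ::= x | S | x A; A' ::= x B A' | ε

A is directly left-recursive.
For A: α = {x B}, β = {x z, z x x, z C z}. Rewrite as A → β A' and A' → α A' | ε.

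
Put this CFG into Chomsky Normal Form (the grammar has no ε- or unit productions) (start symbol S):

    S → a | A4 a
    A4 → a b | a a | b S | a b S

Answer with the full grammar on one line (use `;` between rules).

Introduce a nonterminal for each terminal appearing in a rule of length ≥ 2: X1 → a, X2 → b.
Binarize each right-hand side of length ≥ 3 by chaining fresh nonterminals (Y1, Y2, …): affected rules were A4 → X1 X2 S.

S → a | A4 X1; A4 → X1 X2 | X1 X1 | X2 S | X1 Y1; X1 → a; X2 → b; Y1 → X2 S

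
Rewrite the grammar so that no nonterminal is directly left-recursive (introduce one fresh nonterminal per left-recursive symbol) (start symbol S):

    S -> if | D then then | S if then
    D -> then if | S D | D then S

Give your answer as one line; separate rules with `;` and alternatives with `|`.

Directly left-recursive nonterminals: S, D.
For S: α = {if then}, β = {if, D then then}. Rewrite as S → β S' and S' → α S' | ε.
For D: α = {then S}, β = {then if, S D}. Rewrite as D → β D' and D' → α D' | ε.

S -> if S' | D then then S'; D -> then if D' | S D D'; S' -> if then S' | eps; D' -> then S D' | eps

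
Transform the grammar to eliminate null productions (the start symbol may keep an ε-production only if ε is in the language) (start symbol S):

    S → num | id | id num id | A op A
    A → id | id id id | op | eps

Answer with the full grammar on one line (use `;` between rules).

S → num | id | id num id | A op A | A op | op A | op; A → id | id id id | op

Nullable set = {A}.
ε ∉ L(G), so no ε-production is kept.
Expand every rule over subsets of its nullable positions: S → A op A gives A op A | A op | op A | op.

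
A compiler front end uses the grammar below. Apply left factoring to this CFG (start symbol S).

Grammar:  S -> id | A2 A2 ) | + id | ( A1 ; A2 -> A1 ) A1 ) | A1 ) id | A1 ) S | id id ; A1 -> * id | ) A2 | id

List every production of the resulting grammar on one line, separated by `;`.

A2 has alternatives sharing prefix 'A1 )': factor to A2 → A1 ) A2' with A2' → A1 ) | id | S.

S -> id | A2 A2 ) | + id | ( A1; A2 -> id id | A1 ) A2'; A1 -> * id | ) A2 | id; A2' -> A1 ) | id | S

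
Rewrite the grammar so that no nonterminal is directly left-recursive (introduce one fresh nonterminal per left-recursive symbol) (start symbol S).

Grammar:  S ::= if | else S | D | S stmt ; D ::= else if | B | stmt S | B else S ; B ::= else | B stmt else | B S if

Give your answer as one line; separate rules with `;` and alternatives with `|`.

Directly left-recursive nonterminals: S, B.
For S: α = {stmt}, β = {if, else S, D}. Rewrite as S → β S' and S' → α S' | ε.
For B: α = {stmt else, S if}, β = {else}. Rewrite as B → β B' and B' → α B' | ε.

S ::= if S' | else S S' | D S'; D ::= else if | B | stmt S | B else S; B ::= else B'; S' ::= stmt S' | ε; B' ::= stmt else B' | S if B' | ε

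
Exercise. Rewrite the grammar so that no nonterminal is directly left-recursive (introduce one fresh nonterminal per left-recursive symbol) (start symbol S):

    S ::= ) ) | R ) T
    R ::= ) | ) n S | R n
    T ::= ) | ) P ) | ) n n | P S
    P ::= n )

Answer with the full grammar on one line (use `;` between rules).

S ::= ) ) | R ) T; R ::= ) R' | ) n S R'; T ::= ) | ) P ) | ) n n | P S; P ::= n ); R' ::= n R' | ε

Directly left-recursive nonterminal: R.
For R: α = {n}, β = {), ) n S}. Rewrite as R → β R' and R' → α R' | ε.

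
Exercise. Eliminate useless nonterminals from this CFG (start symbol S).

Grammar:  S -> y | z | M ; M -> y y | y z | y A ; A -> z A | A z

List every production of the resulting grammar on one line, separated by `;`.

S -> y | z | M; M -> y y | y z

Generating nonterminals: {M, S}.
Reachable from S after that: {M, S}.
Removed useless symbols: {A} and every production mentioning them.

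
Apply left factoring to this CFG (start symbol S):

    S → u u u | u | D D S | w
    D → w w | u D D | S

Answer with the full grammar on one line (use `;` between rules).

S → D D S | w | u S'; D → w w | u D D | S; S' → u u | epsilon

S has alternatives sharing prefix 'u': factor to S → u S' with S' → u u | ε.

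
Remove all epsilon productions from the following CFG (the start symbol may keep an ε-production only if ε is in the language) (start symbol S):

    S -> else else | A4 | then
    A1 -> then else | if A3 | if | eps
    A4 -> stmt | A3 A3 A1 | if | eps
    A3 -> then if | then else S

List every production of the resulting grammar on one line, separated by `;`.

S -> else else | A4 | then | eps; A1 -> then else | if A3 | if; A4 -> stmt | A3 A3 A1 | A3 A3 | if; A3 -> then if | then else S | then else

Nullable set = {A1, A4, S}.
ε ∈ L(G) since S is nullable, so keep S → ε.
Expand every rule over subsets of its nullable positions: A4 → A3 A3 A1 gives A3 A3 A1 | A3 A3. A3 → then else S gives then else S | then else.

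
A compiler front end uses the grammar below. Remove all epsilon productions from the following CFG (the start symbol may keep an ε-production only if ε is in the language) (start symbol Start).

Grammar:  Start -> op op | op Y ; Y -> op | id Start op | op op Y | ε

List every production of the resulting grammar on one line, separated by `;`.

Nullable nonterminals: {Y}.
ε ∉ L(G), so no ε-production is kept.
Expand every rule over subsets of its nullable positions: Start → op Y gives op Y | op. Y → op op Y gives op op Y | op op.

Start -> op op | op Y | op; Y -> op | id Start op | op op Y | op op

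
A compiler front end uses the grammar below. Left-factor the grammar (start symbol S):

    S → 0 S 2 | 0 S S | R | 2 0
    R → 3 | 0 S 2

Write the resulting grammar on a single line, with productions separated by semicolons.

S has alternatives sharing prefix '0 S': factor to S → 0 S S' with S' → 2 | S.

S → R | 2 0 | 0 S S'; R → 3 | 0 S 2; S' → 2 | S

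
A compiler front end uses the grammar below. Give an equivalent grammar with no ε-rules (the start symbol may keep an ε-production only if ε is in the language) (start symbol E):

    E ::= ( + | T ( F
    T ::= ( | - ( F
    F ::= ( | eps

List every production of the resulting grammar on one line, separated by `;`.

Nullable set = {F}.
ε ∉ L(G), so no ε-production is kept.
Expand every rule over subsets of its nullable positions: E → T ( F gives T ( F | T (. T → - ( F gives - ( F | - (.

E ::= ( + | T ( F | T (; T ::= ( | - ( F | - (; F ::= (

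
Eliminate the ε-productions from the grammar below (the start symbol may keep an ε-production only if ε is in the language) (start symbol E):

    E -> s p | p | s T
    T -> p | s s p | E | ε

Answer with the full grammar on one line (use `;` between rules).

E -> s p | p | s T | s; T -> p | s s p | E

The nullable symbols are {T}.
ε ∉ L(G), so no ε-production is kept.
Add the nullable-subset variants: E → s T gives s T | s.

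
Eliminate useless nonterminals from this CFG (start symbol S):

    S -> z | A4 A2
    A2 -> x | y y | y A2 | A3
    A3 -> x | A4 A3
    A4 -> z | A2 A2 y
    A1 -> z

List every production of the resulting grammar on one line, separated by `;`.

S -> z | A4 A2; A2 -> x | y y | y A2 | A3; A3 -> x | A4 A3; A4 -> z | A2 A2 y

Generating nonterminals: {A1, A2, A3, A4, S}.
Reachable from S after that: {A2, A3, A4, S}.
Removed useless symbols: {A1} and every production mentioning them.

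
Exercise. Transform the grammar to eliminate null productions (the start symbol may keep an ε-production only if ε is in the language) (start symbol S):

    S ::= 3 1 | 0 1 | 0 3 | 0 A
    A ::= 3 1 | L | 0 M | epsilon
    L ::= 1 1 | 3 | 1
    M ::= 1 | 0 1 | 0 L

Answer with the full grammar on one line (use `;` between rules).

Nullable set = {A}.
ε ∉ L(G), so no ε-production is kept.
Expand every rule over subsets of its nullable positions: S → 0 A gives 0 A | 0.

S ::= 3 1 | 0 1 | 0 3 | 0 A | 0; A ::= 3 1 | L | 0 M; L ::= 1 1 | 3 | 1; M ::= 1 | 0 1 | 0 L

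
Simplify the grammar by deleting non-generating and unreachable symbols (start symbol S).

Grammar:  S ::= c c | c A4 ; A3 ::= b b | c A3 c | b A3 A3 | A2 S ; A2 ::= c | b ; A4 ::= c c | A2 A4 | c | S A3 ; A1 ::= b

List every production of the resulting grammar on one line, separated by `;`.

S ::= c c | c A4; A3 ::= b b | c A3 c | b A3 A3 | A2 S; A2 ::= c | b; A4 ::= c c | A2 A4 | c | S A3

Generating nonterminals: {A1, A2, A3, A4, S}.
Reachable from S after that: {A2, A3, A4, S}.
Removed useless symbols: {A1} and every production mentioning them.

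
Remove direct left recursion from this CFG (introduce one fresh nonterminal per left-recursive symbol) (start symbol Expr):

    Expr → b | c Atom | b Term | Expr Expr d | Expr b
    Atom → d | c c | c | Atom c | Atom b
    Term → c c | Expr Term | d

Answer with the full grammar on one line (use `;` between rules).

Directly left-recursive nonterminals: Expr, Atom.
For Expr: α = {Expr d, b}, β = {b, c Atom, b Term}. Rewrite as Expr → β Expr1 and Expr1 → α Expr1 | ε.
For Atom: α = {c, b}, β = {d, c c, c}. Rewrite as Atom → β Atom1 and Atom1 → α Atom1 | ε.

Expr → b Expr1 | c Atom Expr1 | b Term Expr1; Atom → d Atom1 | c c Atom1 | c Atom1; Term → c c | Expr Term | d; Expr1 → Expr d Expr1 | b Expr1 | ε; Atom1 → c Atom1 | b Atom1 | ε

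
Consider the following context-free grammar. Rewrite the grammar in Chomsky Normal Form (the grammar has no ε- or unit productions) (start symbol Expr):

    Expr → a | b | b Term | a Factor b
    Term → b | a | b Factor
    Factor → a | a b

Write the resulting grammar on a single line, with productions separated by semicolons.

Introduce a nonterminal for each terminal appearing in a rule of length ≥ 2: X1 → b, X2 → a.
Binarize each right-hand side of length ≥ 3 by chaining fresh nonterminals (Y1, Y2, …): affected rules were Expr → X2 Factor X1.

Expr → a | b | X1 Term | X2 Y1; Term → b | a | X1 Factor; Factor → a | X2 X1; X1 → b; X2 → a; Y1 → Factor X1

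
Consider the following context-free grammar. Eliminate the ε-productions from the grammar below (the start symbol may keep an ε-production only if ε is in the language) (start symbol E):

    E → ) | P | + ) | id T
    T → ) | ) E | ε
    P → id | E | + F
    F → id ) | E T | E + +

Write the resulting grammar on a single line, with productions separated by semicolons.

E → ) | P | + ) | id T | id; T → ) | ) E; P → id | E | + F; F → id ) | E T | E | E + +

The nullable symbols are {T}.
ε ∉ L(G), so no ε-production is kept.
For each production, add variants omitting each subset of nullable occurrences: E → id T gives id T | id. F → E T gives E T | E.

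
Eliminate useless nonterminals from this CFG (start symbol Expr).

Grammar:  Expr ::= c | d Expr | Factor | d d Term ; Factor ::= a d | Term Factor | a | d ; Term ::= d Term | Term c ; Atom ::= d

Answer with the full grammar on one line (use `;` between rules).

Generating nonterminals: {Atom, Expr, Factor}.
Reachable from Expr after that: {Expr, Factor}.
Removed useless symbols: {Atom, Term} and every production mentioning them.

Expr ::= c | d Expr | Factor; Factor ::= a d | a | d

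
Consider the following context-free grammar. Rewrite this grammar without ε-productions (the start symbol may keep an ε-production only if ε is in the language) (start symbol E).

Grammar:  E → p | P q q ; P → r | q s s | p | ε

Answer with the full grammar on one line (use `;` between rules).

E → p | P q q | q q; P → r | q s s | p

The nullable symbols are {P}.
ε ∉ L(G), so no ε-production is kept.
Expand every rule over subsets of its nullable positions: E → P q q gives P q q | q q.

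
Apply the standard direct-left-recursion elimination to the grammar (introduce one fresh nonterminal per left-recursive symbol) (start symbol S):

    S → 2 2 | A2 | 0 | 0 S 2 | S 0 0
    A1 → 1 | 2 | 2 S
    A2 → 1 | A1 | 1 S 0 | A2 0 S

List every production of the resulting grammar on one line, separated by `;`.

S → 2 2 S' | A2 S' | 0 S' | 0 S 2 S'; A1 → 1 | 2 | 2 S; A2 → 1 A2' | A1 A2' | 1 S 0 A2'; S' → 0 0 S' | epsilon; A2' → 0 S A2' | epsilon

S, A2 are directly left-recursive.
For S: α = {0 0}, β = {2 2, A2, 0, 0 S 2}. Rewrite as S → β S' and S' → α S' | ε.
For A2: α = {0 S}, β = {1, A1, 1 S 0}. Rewrite as A2 → β A2' and A2' → α A2' | ε.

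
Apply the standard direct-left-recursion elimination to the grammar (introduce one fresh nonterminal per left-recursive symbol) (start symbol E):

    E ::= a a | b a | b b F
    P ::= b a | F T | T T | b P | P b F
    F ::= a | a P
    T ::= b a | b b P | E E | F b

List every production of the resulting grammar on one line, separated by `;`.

P is directly left-recursive.
For P: α = {b F}, β = {b a, F T, T T, b P}. Rewrite as P → β P' and P' → α P' | ε.

E ::= a a | b a | b b F; P ::= b a P' | F T P' | T T P' | b P P'; F ::= a | a P; T ::= b a | b b P | E E | F b; P' ::= b F P' | ε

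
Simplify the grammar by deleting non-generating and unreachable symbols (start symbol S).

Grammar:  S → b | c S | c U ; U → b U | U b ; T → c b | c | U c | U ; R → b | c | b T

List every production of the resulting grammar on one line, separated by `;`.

S → b | c S

Generating nonterminals: {R, S, T}.
Reachable from S after that: {S}.
Removed useless symbols: {R, T, U} and every production mentioning them.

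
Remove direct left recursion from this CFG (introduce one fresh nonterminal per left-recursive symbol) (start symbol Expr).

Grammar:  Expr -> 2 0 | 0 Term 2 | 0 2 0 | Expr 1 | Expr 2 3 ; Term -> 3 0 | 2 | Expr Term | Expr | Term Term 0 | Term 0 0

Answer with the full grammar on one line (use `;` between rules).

Expr -> 2 0 Expr1 | 0 Term 2 Expr1 | 0 2 0 Expr1; Term -> 3 0 Term1 | 2 Term1 | Expr Term Term1 | Expr Term1; Expr1 -> 1 Expr1 | 2 3 Expr1 | epsilon; Term1 -> Term 0 Term1 | 0 0 Term1 | epsilon

Left recursion appears on Expr, Term.
For Expr: α = {1, 2 3}, β = {2 0, 0 Term 2, 0 2 0}. Rewrite as Expr → β Expr1 and Expr1 → α Expr1 | ε.
For Term: α = {Term 0, 0 0}, β = {3 0, 2, Expr Term, Expr}. Rewrite as Term → β Term1 and Term1 → α Term1 | ε.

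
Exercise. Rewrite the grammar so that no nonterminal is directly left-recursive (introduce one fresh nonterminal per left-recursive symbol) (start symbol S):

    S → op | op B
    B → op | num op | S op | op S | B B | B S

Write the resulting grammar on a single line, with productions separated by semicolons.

Directly left-recursive nonterminal: B.
For B: α = {B, S}, β = {op, num op, S op, op S}. Rewrite as B → β B' and B' → α B' | ε.

S → op | op B; B → op B' | num op B' | S op B' | op S B'; B' → B B' | S B' | ε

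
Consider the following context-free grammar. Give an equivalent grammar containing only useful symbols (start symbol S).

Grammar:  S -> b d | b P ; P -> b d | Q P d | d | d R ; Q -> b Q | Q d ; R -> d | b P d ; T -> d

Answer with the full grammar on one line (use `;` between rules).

S -> b d | b P; P -> b d | d | d R; R -> d | b P d

Generating nonterminals: {P, R, S, T}.
Reachable from S after that: {P, R, S}.
Removed useless symbols: {Q, T} and every production mentioning them.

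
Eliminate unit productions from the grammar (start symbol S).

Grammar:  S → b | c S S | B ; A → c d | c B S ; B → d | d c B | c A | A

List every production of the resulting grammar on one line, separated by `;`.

S → d | d c B | c A | b | c S S | c d | c B S; A → c d | c B S; B → d | d c B | c A | c d | c B S

Unit pairs: B ⇒* {A}; S ⇒* {A, B}.
For each unit pair (A, B), copy every non-unit production of B to A, then drop all unit productions.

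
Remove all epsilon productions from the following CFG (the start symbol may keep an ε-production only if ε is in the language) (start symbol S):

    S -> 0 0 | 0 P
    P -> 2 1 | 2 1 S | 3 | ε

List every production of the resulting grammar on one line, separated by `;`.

S -> 0 0 | 0 P | 0; P -> 2 1 | 2 1 S | 3

The nullable symbols are {P}.
ε ∉ L(G), so no ε-production is kept.
Add the nullable-subset variants: S → 0 P gives 0 P | 0.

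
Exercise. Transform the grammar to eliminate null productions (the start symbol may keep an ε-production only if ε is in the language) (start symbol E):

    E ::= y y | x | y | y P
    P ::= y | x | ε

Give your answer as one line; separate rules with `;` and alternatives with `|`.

Nullable set = {P}.
ε ∉ L(G), so no ε-production is kept.

E ::= y y | x | y | y P; P ::= y | x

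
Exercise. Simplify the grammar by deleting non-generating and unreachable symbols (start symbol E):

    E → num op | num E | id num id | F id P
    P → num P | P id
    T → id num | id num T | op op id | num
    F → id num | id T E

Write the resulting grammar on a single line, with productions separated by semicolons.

E → num op | num E | id num id

Generating nonterminals: {E, F, T}.
Reachable from E after that: {E}.
Removed useless symbols: {F, P, T} and every production mentioning them.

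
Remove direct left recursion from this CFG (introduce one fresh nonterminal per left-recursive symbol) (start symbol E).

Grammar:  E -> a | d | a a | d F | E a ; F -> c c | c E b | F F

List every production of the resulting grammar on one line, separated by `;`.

E -> a E' | d E' | a a E' | d F E'; F -> c c F' | c E b F'; E' -> a E' | eps; F' -> F F' | eps

E, F are directly left-recursive.
For E: α = {a}, β = {a, d, a a, d F}. Rewrite as E → β E' and E' → α E' | ε.
For F: α = {F}, β = {c c, c E b}. Rewrite as F → β F' and F' → α F' | ε.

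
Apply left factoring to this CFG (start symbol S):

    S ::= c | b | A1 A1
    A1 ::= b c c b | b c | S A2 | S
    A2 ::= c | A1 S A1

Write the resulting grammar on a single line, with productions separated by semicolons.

A1 has alternatives sharing prefix 'b c': factor to A1 → b c A1' with A1' → c b | ε.
A1 has alternatives sharing prefix 'S': factor to A1 → S A1'' with A1'' → A2 | ε.

S ::= c | b | A1 A1; A1 ::= b c A1' | S A1''; A2 ::= c | A1 S A1; A1' ::= c b | ε; A1'' ::= A2 | ε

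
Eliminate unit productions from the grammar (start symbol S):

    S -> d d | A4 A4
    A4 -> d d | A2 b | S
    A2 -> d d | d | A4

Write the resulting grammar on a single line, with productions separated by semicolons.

S -> d d | A4 A4; A4 -> d d | A2 b | A4 A4; A2 -> d d | A2 b | d | A4 A4

Unit pairs: A2 ⇒* {A4, S}; A4 ⇒* {S}.
For every A with A ⇒* B via unit rules, add B's non-unit alternatives to A; then delete every rule of the form X → Y.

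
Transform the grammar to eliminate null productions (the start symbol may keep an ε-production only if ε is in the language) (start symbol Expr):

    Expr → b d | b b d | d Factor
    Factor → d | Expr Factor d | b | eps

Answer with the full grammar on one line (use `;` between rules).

Nullable nonterminals: {Factor}.
ε ∉ L(G), so no ε-production is kept.
For each production, add variants omitting each subset of nullable occurrences: Expr → d Factor gives d Factor | d. Factor → Expr Factor d gives Expr Factor d | Expr d.

Expr → b d | b b d | d Factor | d; Factor → d | Expr Factor d | Expr d | b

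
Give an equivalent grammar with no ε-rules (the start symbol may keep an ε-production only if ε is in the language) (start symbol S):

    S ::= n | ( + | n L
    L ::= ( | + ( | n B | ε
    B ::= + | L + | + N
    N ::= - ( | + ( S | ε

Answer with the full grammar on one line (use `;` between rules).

S ::= n | ( + | n L; L ::= ( | + ( | n B; B ::= + | L + | + N; N ::= - ( | + ( S

Nullable set = {L, N}.
ε ∉ L(G), so no ε-production is kept.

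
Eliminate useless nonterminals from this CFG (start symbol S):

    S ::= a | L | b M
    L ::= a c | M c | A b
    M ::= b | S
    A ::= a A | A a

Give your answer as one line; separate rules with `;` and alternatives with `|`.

Generating nonterminals: {L, M, S}.
Reachable from S after that: {L, M, S}.
Removed useless symbols: {A} and every production mentioning them.

S ::= a | L | b M; L ::= a c | M c; M ::= b | S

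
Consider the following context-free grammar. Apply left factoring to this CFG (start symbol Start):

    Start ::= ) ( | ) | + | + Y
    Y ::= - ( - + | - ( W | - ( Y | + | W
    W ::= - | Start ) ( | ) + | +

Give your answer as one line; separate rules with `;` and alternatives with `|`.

Start ::= ) Start1 | + Start2; Y ::= + | W | - ( Y1; W ::= - | Start ) ( | ) + | +; Start1 ::= ( | ε; Start2 ::= ε | Y; Y1 ::= - + | W | Y

Start has alternatives sharing prefix ')': factor to Start → ) Start1 with Start1 → ( | ε.
Start has alternatives sharing prefix '+': factor to Start → + Start2 with Start2 → ε | Y.
Y has alternatives sharing prefix '- (': factor to Y → - ( Y1 with Y1 → - + | W | Y.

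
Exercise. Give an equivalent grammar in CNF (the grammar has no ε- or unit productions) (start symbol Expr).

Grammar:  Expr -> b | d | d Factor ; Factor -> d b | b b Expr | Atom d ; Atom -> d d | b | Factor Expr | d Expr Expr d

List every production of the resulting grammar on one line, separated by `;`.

Expr -> b | d | X1 Factor; Factor -> X1 X2 | X2 Y1 | Atom X1; Atom -> X1 X1 | b | Factor Expr | X1 Y2; X1 -> d; X2 -> b; Y1 -> X2 Expr; Y2 -> Expr Y3; Y3 -> Expr X1

Introduce a nonterminal for each terminal appearing in a rule of length ≥ 2: X1 → d, X2 → b.
Binarize each right-hand side of length ≥ 3 by chaining fresh nonterminals (Y1, Y2, …): affected rules were Factor → X2 X2 Expr; Atom → X1 Expr Expr X1.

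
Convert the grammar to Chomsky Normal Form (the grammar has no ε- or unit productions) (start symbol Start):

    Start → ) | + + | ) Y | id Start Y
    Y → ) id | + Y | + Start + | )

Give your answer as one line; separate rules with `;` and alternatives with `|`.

Introduce a nonterminal for each terminal appearing in a rule of length ≥ 2: X1 → +, X2 → ), X3 → id.
Binarize each right-hand side of length ≥ 3 by chaining fresh nonterminals (Y1, Y2, …): affected rules were Start → X3 Start Y; Y → X1 Start X1.

Start → ) | X1 X1 | X2 Y | X3 Y1; Y → X2 X3 | X1 Y | X1 Y2 | ); X1 → +; X2 → ); X3 → id; Y1 → Start Y; Y2 → Start X1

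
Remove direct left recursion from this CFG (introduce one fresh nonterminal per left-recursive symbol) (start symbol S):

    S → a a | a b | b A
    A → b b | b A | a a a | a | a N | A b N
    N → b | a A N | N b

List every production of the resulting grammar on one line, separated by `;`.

Directly left-recursive nonterminals: A, N.
For A: α = {b N}, β = {b b, b A, a a a, a, a N}. Rewrite as A → β A' and A' → α A' | ε.
For N: α = {b}, β = {b, a A N}. Rewrite as N → β N' and N' → α N' | ε.

S → a a | a b | b A; A → b b A' | b A A' | a a a A' | a A' | a N A'; N → b N' | a A N N'; A' → b N A' | eps; N' → b N' | eps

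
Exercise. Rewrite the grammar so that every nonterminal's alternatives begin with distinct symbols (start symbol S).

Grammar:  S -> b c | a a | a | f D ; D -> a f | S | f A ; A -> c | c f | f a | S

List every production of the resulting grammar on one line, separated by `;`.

S has alternatives sharing prefix 'a': factor to S → a S' with S' → a | ε.
A has alternatives sharing prefix 'c': factor to A → c A' with A' → ε | f.

S -> b c | f D | a S'; D -> a f | S | f A; A -> f a | S | c A'; S' -> a | epsilon; A' -> epsilon | f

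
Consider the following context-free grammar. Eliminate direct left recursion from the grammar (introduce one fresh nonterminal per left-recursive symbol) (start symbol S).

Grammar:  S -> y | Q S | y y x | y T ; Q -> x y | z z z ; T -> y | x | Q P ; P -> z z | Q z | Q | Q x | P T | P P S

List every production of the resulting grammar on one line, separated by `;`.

P is directly left-recursive.
For P: α = {T, P S}, β = {z z, Q z, Q, Q x}. Rewrite as P → β P' and P' → α P' | ε.

S -> y | Q S | y y x | y T; Q -> x y | z z z; T -> y | x | Q P; P -> z z P' | Q z P' | Q P' | Q x P'; P' -> T P' | P S P' | ε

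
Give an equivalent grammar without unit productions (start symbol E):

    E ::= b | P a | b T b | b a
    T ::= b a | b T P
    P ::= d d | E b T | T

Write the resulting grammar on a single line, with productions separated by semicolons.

Unit pairs: P ⇒* {T}.
For each unit pair (A, B), copy every non-unit production of B to A, then drop all unit productions.

E ::= b | P a | b T b | b a; T ::= b a | b T P; P ::= d d | E b T | b a | b T P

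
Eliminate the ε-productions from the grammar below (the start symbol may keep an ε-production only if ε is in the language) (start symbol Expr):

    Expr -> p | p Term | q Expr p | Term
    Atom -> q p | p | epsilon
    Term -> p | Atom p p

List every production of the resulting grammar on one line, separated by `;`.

Nullable nonterminals: {Atom}.
ε ∉ L(G), so no ε-production is kept.
Expand every rule over subsets of its nullable positions: Term → Atom p p gives Atom p p | p p.

Expr -> p | p Term | q Expr p | Term; Atom -> q p | p; Term -> p | Atom p p | p p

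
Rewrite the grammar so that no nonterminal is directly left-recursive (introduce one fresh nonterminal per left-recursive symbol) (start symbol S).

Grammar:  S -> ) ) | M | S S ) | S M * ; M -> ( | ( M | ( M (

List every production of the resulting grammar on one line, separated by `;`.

Left recursion appears on S.
For S: α = {S ), M *}, β = {) ), M}. Rewrite as S → β S' and S' → α S' | ε.

S -> ) ) S' | M S'; M -> ( | ( M | ( M (; S' -> S ) S' | M * S' | ε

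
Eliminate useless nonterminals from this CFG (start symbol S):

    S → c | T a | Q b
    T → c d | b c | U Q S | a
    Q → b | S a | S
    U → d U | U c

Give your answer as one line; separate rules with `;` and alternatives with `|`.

S → c | T a | Q b; T → c d | b c | a; Q → b | S a | S

Generating nonterminals: {Q, S, T}.
Reachable from S after that: {Q, S, T}.
Removed useless symbols: {U} and every production mentioning them.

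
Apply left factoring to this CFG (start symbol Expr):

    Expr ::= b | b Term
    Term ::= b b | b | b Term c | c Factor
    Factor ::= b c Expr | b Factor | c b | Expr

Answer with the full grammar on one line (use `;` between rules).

Expr has alternatives sharing prefix 'b': factor to Expr → b Expr1 with Expr1 → ε | Term.
Term has alternatives sharing prefix 'b': factor to Term → b Term1 with Term1 → b | ε | Term c.
Factor has alternatives sharing prefix 'b': factor to Factor → b Factor1 with Factor1 → c Expr | Factor.

Expr ::= b Expr1; Term ::= c Factor | b Term1; Factor ::= c b | Expr | b Factor1; Expr1 ::= eps | Term; Term1 ::= b | eps | Term c; Factor1 ::= c Expr | Factor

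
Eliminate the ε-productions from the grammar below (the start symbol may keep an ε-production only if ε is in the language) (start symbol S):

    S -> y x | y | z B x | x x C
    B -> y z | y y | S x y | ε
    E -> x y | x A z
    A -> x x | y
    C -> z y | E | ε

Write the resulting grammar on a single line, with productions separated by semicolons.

Nullable set = {B, C}.
ε ∉ L(G), so no ε-production is kept.
Add the nullable-subset variants: S → z B x gives z B x | z x. S → x x C gives x x C | x x.

S -> y x | y | z B x | z x | x x C | x x; B -> y z | y y | S x y; E -> x y | x A z; A -> x x | y; C -> z y | E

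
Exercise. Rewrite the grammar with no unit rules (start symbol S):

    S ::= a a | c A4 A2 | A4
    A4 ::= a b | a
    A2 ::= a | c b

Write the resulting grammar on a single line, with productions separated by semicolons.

Unit pairs: S ⇒* {A4}.
For each unit pair (A, B), copy every non-unit production of B to A, then drop all unit productions.

S ::= a b | a | a a | c A4 A2; A4 ::= a b | a; A2 ::= a | c b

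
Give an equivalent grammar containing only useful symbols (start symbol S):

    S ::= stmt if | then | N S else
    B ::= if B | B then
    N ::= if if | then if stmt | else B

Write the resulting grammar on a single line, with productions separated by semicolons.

Generating nonterminals: {N, S}.
Reachable from S after that: {N, S}.
Removed useless symbols: {B} and every production mentioning them.

S ::= stmt if | then | N S else; N ::= if if | then if stmt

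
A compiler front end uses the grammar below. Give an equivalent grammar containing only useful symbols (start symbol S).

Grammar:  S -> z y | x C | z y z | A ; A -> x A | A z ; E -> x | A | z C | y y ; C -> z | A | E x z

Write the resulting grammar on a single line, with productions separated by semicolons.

S -> z y | x C | z y z; E -> x | z C | y y; C -> z | E x z

Generating nonterminals: {C, E, S}.
Reachable from S after that: {C, E, S}.
Removed useless symbols: {A} and every production mentioning them.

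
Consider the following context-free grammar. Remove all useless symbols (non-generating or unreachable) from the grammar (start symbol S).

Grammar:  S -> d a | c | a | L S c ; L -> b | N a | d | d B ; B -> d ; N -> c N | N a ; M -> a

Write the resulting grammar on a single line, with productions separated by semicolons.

Generating nonterminals: {B, L, M, S}.
Reachable from S after that: {B, L, S}.
Removed useless symbols: {M, N} and every production mentioning them.

S -> d a | c | a | L S c; L -> b | d | d B; B -> d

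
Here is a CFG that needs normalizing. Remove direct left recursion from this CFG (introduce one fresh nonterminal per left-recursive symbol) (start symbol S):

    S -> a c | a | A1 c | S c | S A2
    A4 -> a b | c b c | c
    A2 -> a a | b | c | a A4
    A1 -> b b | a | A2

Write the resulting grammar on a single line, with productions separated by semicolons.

S -> a c S' | a S' | A1 c S'; A4 -> a b | c b c | c; A2 -> a a | b | c | a A4; A1 -> b b | a | A2; S' -> c S' | A2 S' | ε

Left recursion appears on S.
For S: α = {c, A2}, β = {a c, a, A1 c}. Rewrite as S → β S' and S' → α S' | ε.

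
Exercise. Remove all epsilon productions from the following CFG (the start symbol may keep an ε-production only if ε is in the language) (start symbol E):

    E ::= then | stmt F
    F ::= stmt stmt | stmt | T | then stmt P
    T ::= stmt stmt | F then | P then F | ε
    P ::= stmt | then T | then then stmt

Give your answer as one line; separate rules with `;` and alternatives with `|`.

Nullable nonterminals: {F, T}.
ε ∉ L(G), so no ε-production is kept.
For each production, add variants omitting each subset of nullable occurrences: E → stmt F gives stmt F | stmt. T → F then gives F then | then. T → P then F gives P then F | P then. P → then T gives then T | then.

E ::= then | stmt F | stmt; F ::= stmt stmt | stmt | T | then stmt P; T ::= stmt stmt | F then | then | P then F | P then; P ::= stmt | then T | then | then then stmt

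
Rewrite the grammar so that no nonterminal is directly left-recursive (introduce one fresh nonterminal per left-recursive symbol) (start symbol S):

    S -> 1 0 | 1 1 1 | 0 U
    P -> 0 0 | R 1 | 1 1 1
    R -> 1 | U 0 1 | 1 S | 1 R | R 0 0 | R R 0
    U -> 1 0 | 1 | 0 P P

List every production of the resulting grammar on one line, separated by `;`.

R is directly left-recursive.
For R: α = {0 0, R 0}, β = {1, U 0 1, 1 S, 1 R}. Rewrite as R → β R' and R' → α R' | ε.

S -> 1 0 | 1 1 1 | 0 U; P -> 0 0 | R 1 | 1 1 1; R -> 1 R' | U 0 1 R' | 1 S R' | 1 R R'; U -> 1 0 | 1 | 0 P P; R' -> 0 0 R' | R 0 R' | ε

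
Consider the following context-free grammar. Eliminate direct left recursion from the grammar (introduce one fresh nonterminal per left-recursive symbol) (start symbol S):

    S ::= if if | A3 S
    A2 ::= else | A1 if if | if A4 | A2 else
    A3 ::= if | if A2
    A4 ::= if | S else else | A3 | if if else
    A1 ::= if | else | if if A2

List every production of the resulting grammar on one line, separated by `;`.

S ::= if if | A3 S; A2 ::= else A2' | A1 if if A2' | if A4 A2'; A3 ::= if | if A2; A4 ::= if | S else else | A3 | if if else; A1 ::= if | else | if if A2; A2' ::= else A2' | ε

Left recursion appears on A2.
For A2: α = {else}, β = {else, A1 if if, if A4}. Rewrite as A2 → β A2' and A2' → α A2' | ε.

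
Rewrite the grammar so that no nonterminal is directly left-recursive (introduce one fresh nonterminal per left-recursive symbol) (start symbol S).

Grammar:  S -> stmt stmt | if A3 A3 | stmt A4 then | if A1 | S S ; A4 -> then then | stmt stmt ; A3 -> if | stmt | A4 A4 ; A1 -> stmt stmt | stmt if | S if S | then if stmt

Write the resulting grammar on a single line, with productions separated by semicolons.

Left recursion appears on S.
For S: α = {S}, β = {stmt stmt, if A3 A3, stmt A4 then, if A1}. Rewrite as S → β S' and S' → α S' | ε.

S -> stmt stmt S' | if A3 A3 S' | stmt A4 then S' | if A1 S'; A4 -> then then | stmt stmt; A3 -> if | stmt | A4 A4; A1 -> stmt stmt | stmt if | S if S | then if stmt; S' -> S S' | ε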